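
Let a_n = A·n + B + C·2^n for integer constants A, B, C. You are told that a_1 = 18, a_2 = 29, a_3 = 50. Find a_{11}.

At n = 1, 2, 3: A + B + 2C = 18; 2A + B + 4C = 29; 3A + B + 8C = 50.
Subtracting the first from the second: A + 2C = 11.
Subtracting the second from the third: A + 4C = 21.
Solving: C = 5, A = 1, then B = 7.
Therefore a_{11} = 11 + 7 + 5·2048 = 10258.

10258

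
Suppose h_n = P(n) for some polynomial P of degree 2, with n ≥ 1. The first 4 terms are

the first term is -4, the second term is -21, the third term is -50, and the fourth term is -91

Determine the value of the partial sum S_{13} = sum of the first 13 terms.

1st diffs: -17, -29, -41.
2nd diffs: -12, -12 (constant).
Newton forward-difference form: h_n = -4 + (-17)·C(n-1,1) + (-12)·C(n-1,2).
Continuing: …, -144, -209, -286, -375, …, h_{13} = -1000.
Summing n = 1..13 (13 terms) gives -4810.

-4810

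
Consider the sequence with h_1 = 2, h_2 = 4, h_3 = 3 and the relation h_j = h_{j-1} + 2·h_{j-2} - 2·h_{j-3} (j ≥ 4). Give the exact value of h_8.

25

Compute successive terms:
h_4 = 7;  h_5 = 5;  h_6 = 13;  h_7 = 9;  h_8 = 25.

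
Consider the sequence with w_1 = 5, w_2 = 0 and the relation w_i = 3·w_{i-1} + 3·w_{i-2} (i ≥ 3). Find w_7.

2565

Iterate the recurrence:
w_3 = 15; w_4 = 45; w_5 = 180; w_6 = 675; w_7 = 2565.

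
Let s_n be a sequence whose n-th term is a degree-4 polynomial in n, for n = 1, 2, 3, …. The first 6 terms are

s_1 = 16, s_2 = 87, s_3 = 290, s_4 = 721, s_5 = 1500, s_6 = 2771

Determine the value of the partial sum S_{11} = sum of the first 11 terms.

1st diffs: 71, 203, 431, 779, 1271.
2nd diffs: 132, 228, 348, 492.
3rd diffs: 96, 120, 144.
4th diffs: 24, 24 (constant).
Newton forward-difference form: s_n = 16 + 71·C(n-1,1) + 132·C(n-1,2) + 96·C(n-1,3) + 24·C(n-1,4).
Continuing: …, 4702, 7485, 11336, 16495, …, s_{11} = 23226.
Summing n = 1..11 (11 terms) gives 68629.

68629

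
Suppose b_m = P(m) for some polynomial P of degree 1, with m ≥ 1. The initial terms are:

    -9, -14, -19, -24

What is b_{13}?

-69

1st diffs: -5, -5, -5 (constant).
So b_m = -5m - 4.
Evaluating at m = 13 gives b_{13} = -69.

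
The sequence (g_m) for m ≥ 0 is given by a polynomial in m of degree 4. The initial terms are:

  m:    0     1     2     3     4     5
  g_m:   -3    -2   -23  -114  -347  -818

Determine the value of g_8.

1st diffs: 1, -21, -91, -233, -471.
2nd diffs: -22, -70, -142, -238.
3rd diffs: -48, -72, -96.
4th diffs: -24, -24 (constant).
Newton forward-difference form: g_m = -3 + 1·C(m,1) + (-22)·C(m,2) + (-48)·C(m,3) + (-24)·C(m,4).
At m = 8: m = 8, so g_8 = -3 + 8 - 616 - 2688 - 1680 = -4979.

-4979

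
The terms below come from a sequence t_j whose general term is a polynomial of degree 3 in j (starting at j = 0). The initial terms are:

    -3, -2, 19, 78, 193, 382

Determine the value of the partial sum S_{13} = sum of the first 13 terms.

1st diffs: 1, 21, 59, 115, 189.
2nd diffs: 20, 38, 56, 74.
3rd diffs: 18, 18, 18 (constant).
So t_j = 3j^3 + j^2 - 3j - 3.
Continuing: …, 663, 1054, 1573, 2238, …, t_{12} = 5289.
Summing j = 0..12 (13 terms) gives 18629.

18629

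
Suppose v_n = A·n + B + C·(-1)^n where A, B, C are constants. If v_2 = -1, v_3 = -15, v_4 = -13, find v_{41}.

-243

Write the equations: 2A + B + C = -1; 3A + B - C = -15; 4A + B + C = -13.
Subtracting the first from the second: A - 2C = -14.
Subtracting the second from the third: A + 2C = 2.
Solving: C = 4, A = -6, then B = 7.
Therefore v_{41} = -246 + 7 + 4·(-1) = -243.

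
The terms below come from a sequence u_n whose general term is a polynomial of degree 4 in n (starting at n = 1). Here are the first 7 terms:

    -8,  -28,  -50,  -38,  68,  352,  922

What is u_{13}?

1st diffs: -20, -22, 12, 106, 284, 570.
2nd diffs: -2, 34, 94, 178, 286.
3rd diffs: 36, 60, 84, 108.
4th diffs: 24, 24, 24 (constant).
Newton forward-difference form: u_n = -8 + (-20)·C(n-1,1) + (-2)·C(n-1,2) + 36·C(n-1,3) + 24·C(n-1,4).
At n = 13: n-1 = 12, so u_{13} = -8 - 240 - 132 + 7920 + 11880 = 19420.

19420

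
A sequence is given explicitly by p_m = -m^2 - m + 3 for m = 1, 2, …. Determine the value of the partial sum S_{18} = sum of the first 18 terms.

Over m = 1..18: Σm = 171, Σm² = 2109.
Total = (-1)·2109 + (-1)·171 + (3)·18 = -2226.

-2226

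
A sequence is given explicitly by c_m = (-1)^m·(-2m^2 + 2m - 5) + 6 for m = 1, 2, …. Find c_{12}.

(-1)^12 = 1; -2m^2 + 2m - 5 at m=12 is -269; so c_{12} = -263.

-263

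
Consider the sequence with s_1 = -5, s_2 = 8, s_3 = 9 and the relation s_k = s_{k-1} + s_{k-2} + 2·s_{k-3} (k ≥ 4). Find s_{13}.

Applying the relation repeatedly:
s_4 = 7; s_5 = 32; s_6 = 57; s_7 = 103; s_8 = 224; s_9 = 441; s_{10} = 871; s_{11} = 1760; s_{12} = 3513; s_{13} = 7015.

7015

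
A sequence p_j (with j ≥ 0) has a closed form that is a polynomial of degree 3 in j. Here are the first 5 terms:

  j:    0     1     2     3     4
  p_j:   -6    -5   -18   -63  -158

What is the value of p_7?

-923

1st diffs: 1, -13, -45, -95.
2nd diffs: -14, -32, -50.
3rd diffs: -18, -18 (constant).
So p_j = -3j^3 + 2j^2 + 2j - 6.
Evaluating at j = 7 gives p_7 = -923.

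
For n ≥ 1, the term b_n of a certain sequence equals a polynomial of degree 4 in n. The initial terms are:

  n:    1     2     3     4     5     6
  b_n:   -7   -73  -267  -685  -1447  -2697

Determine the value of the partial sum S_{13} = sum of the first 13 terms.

1st diffs: -66, -194, -418, -762, -1250.
2nd diffs: -128, -224, -344, -488.
3rd diffs: -96, -120, -144.
4th diffs: -24, -24 (constant).
So b_n = -n^4 - 6n^3 - 3n^2 + 3.
Continuing: …, -4603, -7357, -11175, -16297, …, b_{13} = -42247.
Summing n = 1..13 (13 terms) gives -141375.

-141375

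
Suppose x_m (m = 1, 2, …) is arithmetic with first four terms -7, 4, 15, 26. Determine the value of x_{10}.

Common difference d = 11.
x_m = -7 + (m - 1)·11.
x_{10} = -7 + 9·11 = 92.

92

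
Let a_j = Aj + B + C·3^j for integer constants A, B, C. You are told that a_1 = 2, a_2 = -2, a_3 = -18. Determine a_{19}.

-1162261426

Plug in j = 1, 2, 3: A + B + 3C = 2; 2A + B + 9C = -2; 3A + B + 27C = -18.
Subtracting the first from the second: A + 6C = -4.
Subtracting the second from the third: A + 18C = -16.
Solving: C = -1, A = 2, then B = 3.
Therefore a_{19} = 38 + 3 + (-1)·1162261467 = -1162261426.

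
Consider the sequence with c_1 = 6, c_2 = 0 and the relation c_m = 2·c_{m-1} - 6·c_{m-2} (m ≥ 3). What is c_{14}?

Step forward from the initial values:
c_3 = -36, c_4 = -72, c_5 = 72, …, c_{11} = 40896, c_{12} = 109440, c_{13} = -26496, c_{14} = -709632.

-709632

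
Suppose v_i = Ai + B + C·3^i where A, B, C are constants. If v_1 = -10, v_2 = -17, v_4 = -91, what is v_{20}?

-3486784427

At i = 1, 2, 4: A + B + 3C = -10; 2A + B + 9C = -17; 4A + B + 81C = -91.
Subtracting the first from the second: A + 6C = -7.
Subtracting the second from the third: 2A + 72C = -74.
Solving: C = -1, A = -1, then B = -6.
So v_i = -1·i + (-6) + (-1)·3^i; at i=20 this is -3486784427.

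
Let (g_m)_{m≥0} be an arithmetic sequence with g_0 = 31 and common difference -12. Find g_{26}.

g_m = 31 + (m - 0)·(-12).
g_{26} = 31 + 26·(-12) = -281.

-281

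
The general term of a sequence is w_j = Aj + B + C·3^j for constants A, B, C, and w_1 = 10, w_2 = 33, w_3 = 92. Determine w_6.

2213

Write the equations: A + B + 3C = 10; 2A + B + 9C = 33; 3A + B + 27C = 92.
Subtracting the first from the second: A + 6C = 23.
Subtracting the second from the third: A + 18C = 59.
Solving: C = 3, A = 5, then B = -4.
So w_j = 5·j + (-4) + 3·3^j; at j=6 this is 2213.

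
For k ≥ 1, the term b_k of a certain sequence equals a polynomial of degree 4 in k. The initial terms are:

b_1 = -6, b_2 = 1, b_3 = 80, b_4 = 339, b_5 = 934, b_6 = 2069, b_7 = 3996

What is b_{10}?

17769

1st diffs: 7, 79, 259, 595, 1135, 1927.
2nd diffs: 72, 180, 336, 540, 792.
3rd diffs: 108, 156, 204, 252.
4th diffs: 48, 48, 48 (constant).
Newton forward-difference form: b_k = -6 + 7·C(k-1,1) + 72·C(k-1,2) + 108·C(k-1,3) + 48·C(k-1,4).
At k = 10: k-1 = 9, so b_{10} = -6 + 63 + 2592 + 9072 + 6048 = 17769.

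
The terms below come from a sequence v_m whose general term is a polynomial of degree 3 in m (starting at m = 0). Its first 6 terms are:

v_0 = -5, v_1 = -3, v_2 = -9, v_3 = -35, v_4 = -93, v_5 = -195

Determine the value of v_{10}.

1st diffs: 2, -6, -26, -58, -102.
2nd diffs: -8, -20, -32, -44.
3rd diffs: -12, -12, -12 (constant).
Newton forward-difference form: v_m = -5 + 2·C(m,1) + (-8)·C(m,2) + (-12)·C(m,3).
At m = 10: m = 10, so v_{10} = -5 + 20 - 360 - 1440 = -1785.

-1785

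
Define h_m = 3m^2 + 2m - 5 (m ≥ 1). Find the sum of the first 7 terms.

Over m = 1..7: Σm = 28, Σm² = 140.
Total = (3)·140 + (2)·28 + (-5)·7 = 441.

441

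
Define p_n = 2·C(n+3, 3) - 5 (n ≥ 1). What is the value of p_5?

107

C(8, 3) = 56, so p_5 = 107.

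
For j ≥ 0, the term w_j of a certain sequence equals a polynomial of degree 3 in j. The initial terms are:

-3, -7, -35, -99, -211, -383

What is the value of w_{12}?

-4275

1st diffs: -4, -28, -64, -112, -172.
2nd diffs: -24, -36, -48, -60.
3rd diffs: -12, -12, -12 (constant).
Newton forward-difference form: w_j = -3 + (-4)·C(j,1) + (-24)·C(j,2) + (-12)·C(j,3).
At j = 12: j = 12, so w_{12} = -3 - 48 - 1584 - 2640 = -4275.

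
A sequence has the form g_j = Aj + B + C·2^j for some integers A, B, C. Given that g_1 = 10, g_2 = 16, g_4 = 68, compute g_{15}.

163784

Plug in j = 1, 2, 4: A + B + 2C = 10; 2A + B + 4C = 16; 4A + B + 16C = 68.
Subtracting the first from the second: A + 2C = 6.
Subtracting the second from the third: 2A + 12C = 52.
Solving: C = 5, A = -4, then B = 4.
Therefore g_{15} = -60 + 4 + 5·32768 = 163784.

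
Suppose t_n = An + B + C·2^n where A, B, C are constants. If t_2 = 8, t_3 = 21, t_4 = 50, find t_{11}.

The three given values yield: 2A + B + 4C = 8; 3A + B + 8C = 21; 4A + B + 16C = 50.
Subtracting the first from the second: A + 4C = 13.
Subtracting the second from the third: A + 8C = 29.
Solving: C = 4, A = -3, then B = -2.
Hence t_{11} = -3·11 + (-2) + 4·2048 = 8157.

8157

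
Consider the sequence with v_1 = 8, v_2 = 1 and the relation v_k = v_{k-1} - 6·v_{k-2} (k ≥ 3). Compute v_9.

853

Compute successive terms:
v_3 = -47, v_4 = -53, v_5 = 229, v_6 = 547, v_7 = -827, v_8 = -4109, v_9 = 853.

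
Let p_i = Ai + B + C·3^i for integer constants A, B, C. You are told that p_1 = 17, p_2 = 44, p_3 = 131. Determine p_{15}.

71744495

Write the equations: A + B + 3C = 17; 2A + B + 9C = 44; 3A + B + 27C = 131.
Subtracting the first from the second: A + 6C = 27.
Subtracting the second from the third: A + 18C = 87.
Solving: C = 5, A = -3, then B = 5.
Hence p_{15} = -3·15 + 5 + 5·14348907 = 71744495.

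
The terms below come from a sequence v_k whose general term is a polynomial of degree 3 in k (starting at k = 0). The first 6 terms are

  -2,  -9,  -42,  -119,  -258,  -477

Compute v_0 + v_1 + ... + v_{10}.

1st diffs: -7, -33, -77, -139, -219.
2nd diffs: -26, -44, -62, -80.
3rd diffs: -18, -18, -18 (constant).
Newton forward-difference form: v_k = -2 + (-7)·C(k,1) + (-26)·C(k,2) + (-18)·C(k,3).
Continuing: …, -794, -1227, -1794, -2513, …, v_{10} = -3402.
Summing k = 0..10 (11 terms) gives -10637.

-10637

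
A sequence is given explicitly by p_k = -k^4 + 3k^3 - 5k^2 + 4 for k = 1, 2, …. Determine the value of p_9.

-4775

p_9 = -1·9^4 + 3·9^3 - 5·9^2 + 4 = -4775.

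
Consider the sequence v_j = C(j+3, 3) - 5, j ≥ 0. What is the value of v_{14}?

675

C(17, 3) = 680, so v_{14} = 675.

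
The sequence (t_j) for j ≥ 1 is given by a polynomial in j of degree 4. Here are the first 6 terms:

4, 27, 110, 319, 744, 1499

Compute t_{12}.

1st diffs: 23, 83, 209, 425, 755.
2nd diffs: 60, 126, 216, 330.
3rd diffs: 66, 90, 114.
4th diffs: 24, 24 (constant).
So t_j = j^4 + j^3 - j^2 + 4j - 1.
Evaluating at j = 12 gives t_{12} = 22367.

22367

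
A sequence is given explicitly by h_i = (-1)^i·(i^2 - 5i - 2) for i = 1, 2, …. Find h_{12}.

(-1)^12 = 1; i^2 - 5i - 2 at i=12 is 82; so h_{12} = 82.

82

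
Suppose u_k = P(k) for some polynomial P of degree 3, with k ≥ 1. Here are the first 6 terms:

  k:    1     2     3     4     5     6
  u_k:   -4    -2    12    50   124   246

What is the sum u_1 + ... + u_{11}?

1st diffs: 2, 14, 38, 74, 122.
2nd diffs: 12, 24, 36, 48.
3rd diffs: 12, 12, 12 (constant).
Newton forward-difference form: u_k = -4 + 2·C(k-1,1) + 12·C(k-1,2) + 12·C(k-1,3).
Continuing: …, 428, 682, 1020, 1454, …, u_{11} = 1996.
Summing k = 1..11 (11 terms) gives 6006.

6006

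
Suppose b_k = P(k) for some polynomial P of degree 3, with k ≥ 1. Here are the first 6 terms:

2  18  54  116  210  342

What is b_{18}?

7074

1st diffs: 16, 36, 62, 94, 132.
2nd diffs: 20, 26, 32, 38.
3rd diffs: 6, 6, 6 (constant).
Newton forward-difference form: b_k = 2 + 16·C(k-1,1) + 20·C(k-1,2) + 6·C(k-1,3).
At k = 18: k-1 = 17, so b_{18} = 2 + 272 + 2720 + 4080 = 7074.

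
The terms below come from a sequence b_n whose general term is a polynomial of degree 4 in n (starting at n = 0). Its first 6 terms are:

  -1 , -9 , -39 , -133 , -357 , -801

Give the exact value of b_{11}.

1st diffs: -8, -30, -94, -224, -444.
2nd diffs: -22, -64, -130, -220.
3rd diffs: -42, -66, -90.
4th diffs: -24, -24 (constant).
So b_n = -n^4 - n^3 - n^2 - 5n - 1.
Evaluating at n = 11 gives b_{11} = -16149.

-16149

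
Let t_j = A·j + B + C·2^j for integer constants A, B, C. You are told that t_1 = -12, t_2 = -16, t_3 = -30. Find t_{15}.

Write the equations: A + B + 2C = -12; 2A + B + 4C = -16; 3A + B + 8C = -30.
Subtracting the first from the second: A + 2C = -4.
Subtracting the second from the third: A + 4C = -14.
Solving: C = -5, A = 6, then B = -8.
So t_j = 6·j + (-8) + (-5)·2^j; at j=15 this is -163758.

-163758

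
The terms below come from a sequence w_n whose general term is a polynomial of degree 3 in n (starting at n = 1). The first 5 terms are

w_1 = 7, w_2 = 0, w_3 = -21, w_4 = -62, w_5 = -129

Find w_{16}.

1st diffs: -7, -21, -41, -67.
2nd diffs: -14, -20, -26.
3rd diffs: -6, -6 (constant).
Newton forward-difference form: w_n = 7 + (-7)·C(n-1,1) + (-14)·C(n-1,2) + (-6)·C(n-1,3).
At n = 16: n-1 = 15, so w_{16} = 7 - 105 - 1470 - 2730 = -4298.

-4298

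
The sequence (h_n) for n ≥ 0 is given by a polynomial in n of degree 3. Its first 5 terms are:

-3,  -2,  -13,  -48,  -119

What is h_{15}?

-6708

1st diffs: 1, -11, -35, -71.
2nd diffs: -12, -24, -36.
3rd diffs: -12, -12 (constant).
Newton forward-difference form: h_n = -3 + 1·C(n,1) + (-12)·C(n,2) + (-12)·C(n,3).
At n = 15: n = 15, so h_{15} = -3 + 15 - 1260 - 5460 = -6708.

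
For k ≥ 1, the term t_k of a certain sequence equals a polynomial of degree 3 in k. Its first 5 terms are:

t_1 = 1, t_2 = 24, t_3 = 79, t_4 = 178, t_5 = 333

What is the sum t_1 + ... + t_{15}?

1st diffs: 23, 55, 99, 155.
2nd diffs: 32, 44, 56.
3rd diffs: 12, 12 (constant).
So t_k = 2k^3 + 4k^2 - 3k - 2.
Continuing: …, 556, 859, 1254, 1753, …, t_{15} = 7603.
Summing k = 1..15 (15 terms) gives 33370.

33370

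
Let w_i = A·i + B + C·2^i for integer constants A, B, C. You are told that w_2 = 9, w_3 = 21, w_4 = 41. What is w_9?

1053

At i = 2, 3, 4: 2A + B + 4C = 9; 3A + B + 8C = 21; 4A + B + 16C = 41.
Subtracting the first from the second: A + 4C = 12.
Subtracting the second from the third: A + 8C = 20.
Solving: C = 2, A = 4, then B = -7.
So w_i = 4·i + (-7) + 2·2^i; at i=9 this is 1053.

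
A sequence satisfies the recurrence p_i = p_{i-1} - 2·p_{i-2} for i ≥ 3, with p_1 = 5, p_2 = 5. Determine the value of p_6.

Applying the relation repeatedly:
p_3 = -5; p_4 = -15; p_5 = -5; p_6 = 25.

25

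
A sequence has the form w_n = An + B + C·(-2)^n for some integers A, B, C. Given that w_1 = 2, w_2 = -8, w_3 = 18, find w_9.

1038

The three given values yield: A + B - 2C = 2; 2A + B + 4C = -8; 3A + B - 8C = 18.
Subtracting the first from the second: A + 6C = -10.
Subtracting the second from the third: A - 12C = 26.
Solving: C = -2, A = 2, then B = -4.
So w_n = 2·n + (-4) + (-2)·(-2)^n; at n=9 this is 1038.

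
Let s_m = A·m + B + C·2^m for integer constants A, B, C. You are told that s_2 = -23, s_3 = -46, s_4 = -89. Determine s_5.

-172

Write the equations: 2A + B + 4C = -23; 3A + B + 8C = -46; 4A + B + 16C = -89.
Subtracting the first from the second: A + 4C = -23.
Subtracting the second from the third: A + 8C = -43.
Solving: C = -5, A = -3, then B = 3.
Hence s_5 = -3·5 + 3 + (-5)·32 = -172.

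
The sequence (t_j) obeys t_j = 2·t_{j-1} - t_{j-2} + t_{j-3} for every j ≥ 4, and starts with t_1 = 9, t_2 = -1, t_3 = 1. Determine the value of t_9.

179

t_4 = 12; t_5 = 22; t_6 = 33; t_7 = 56; t_8 = 101; t_9 = 179.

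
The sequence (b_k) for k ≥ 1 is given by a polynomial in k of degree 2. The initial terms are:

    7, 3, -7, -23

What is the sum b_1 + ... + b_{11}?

-1133

1st diffs: -4, -10, -16.
2nd diffs: -6, -6 (constant).
So b_k = -3k^2 + 5k + 5.
Continuing: …, -45, -73, -107, -147, …, b_{11} = -303.
Summing k = 1..11 (11 terms) gives -1133.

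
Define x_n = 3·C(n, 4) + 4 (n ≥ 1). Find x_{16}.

C(16, 4) = 1820, so x_{16} = 5464.

5464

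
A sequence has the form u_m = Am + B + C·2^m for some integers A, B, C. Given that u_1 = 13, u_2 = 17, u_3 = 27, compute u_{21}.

6291423

The three given values yield: A + B + 2C = 13; 2A + B + 4C = 17; 3A + B + 8C = 27.
Subtracting the first from the second: A + 2C = 4.
Subtracting the second from the third: A + 4C = 10.
Solving: C = 3, A = -2, then B = 9.
Hence u_{21} = -2·21 + 9 + 3·2097152 = 6291423.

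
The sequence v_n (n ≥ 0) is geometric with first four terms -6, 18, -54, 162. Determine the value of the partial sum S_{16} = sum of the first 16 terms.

Common ratio r = -3.
v_n = (-6)·(-3)^(n-0).
S = (-6)·((-3)^16 - 1)/(-3 - 1) = (-6)·(43046721 - 1)/(-4) = 64570080.

64570080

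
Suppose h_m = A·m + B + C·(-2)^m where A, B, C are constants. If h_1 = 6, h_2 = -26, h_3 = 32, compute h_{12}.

At m = 1, 2, 3: A + B - 2C = 6; 2A + B + 4C = -26; 3A + B - 8C = 32.
Subtracting the first from the second: A + 6C = -32.
Subtracting the second from the third: A - 12C = 58.
Solving: C = -5, A = -2, then B = -2.
So h_m = -2·m + (-2) + (-5)·(-2)^m; at m=12 this is -20506.

-20506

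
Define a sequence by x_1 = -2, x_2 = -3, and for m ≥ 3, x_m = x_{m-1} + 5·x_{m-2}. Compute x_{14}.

-895803

Iterate the recurrence:
x_3 = -13; x_4 = -28; x_5 = -93; …; x_{11} = -41433; x_{12} = -114773; x_{13} = -321938; x_{14} = -895803.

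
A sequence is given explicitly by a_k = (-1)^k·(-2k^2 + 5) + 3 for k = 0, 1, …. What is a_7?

(-1)^7 = -1; -2k^2 + 5 at k=7 is -93; so a_7 = 96.

96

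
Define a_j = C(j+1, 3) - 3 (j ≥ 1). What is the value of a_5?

C(6, 3) = 20, so a_5 = 17.

17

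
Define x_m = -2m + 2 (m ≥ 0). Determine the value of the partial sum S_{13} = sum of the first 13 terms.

-130

Over m = 0..12: Σm = 78.
Total = (-2)·78 + (2)·13 = -130.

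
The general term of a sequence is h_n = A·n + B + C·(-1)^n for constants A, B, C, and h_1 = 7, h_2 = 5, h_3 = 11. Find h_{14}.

29

Plug in n = 1, 2, 3: A + B - C = 7; 2A + B + C = 5; 3A + B - C = 11.
Subtracting the first from the second: A + 2C = -2.
Subtracting the second from the third: A - 2C = 6.
Solving: C = -2, A = 2, then B = 3.
Therefore h_{14} = 28 + 3 + (-2)·1 = 29.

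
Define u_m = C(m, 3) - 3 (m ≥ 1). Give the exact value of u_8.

C(8, 3) = 56, so u_8 = 53.

53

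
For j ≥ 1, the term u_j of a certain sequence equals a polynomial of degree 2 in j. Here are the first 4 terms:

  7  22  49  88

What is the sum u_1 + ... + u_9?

1st diffs: 15, 27, 39.
2nd diffs: 12, 12 (constant).
So u_j = 6j^2 - 3j + 4.
Continuing: …, 139, 202, 277, 364, …, u_9 = 463.
Summing j = 1..9 (9 terms) gives 1611.

1611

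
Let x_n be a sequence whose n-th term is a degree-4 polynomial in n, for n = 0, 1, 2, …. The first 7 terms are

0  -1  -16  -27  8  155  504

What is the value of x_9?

1st diffs: -1, -15, -11, 35, 147, 349.
2nd diffs: -14, 4, 46, 112, 202.
3rd diffs: 18, 42, 66, 90.
4th diffs: 24, 24, 24 (constant).
So x_n = n^4 - 3n^3 - 5n^2 + 6n.
Evaluating at n = 9 gives x_9 = 4023.

4023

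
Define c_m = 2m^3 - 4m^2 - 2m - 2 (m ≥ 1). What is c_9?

c_9 = 2·9^3 - 4·9^2 - 2·9 - 2 = 1114.

1114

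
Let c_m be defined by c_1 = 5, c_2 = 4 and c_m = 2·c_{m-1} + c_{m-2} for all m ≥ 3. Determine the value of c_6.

Compute successive terms:
c_3 = 13, c_4 = 30, c_5 = 73, c_6 = 176.

176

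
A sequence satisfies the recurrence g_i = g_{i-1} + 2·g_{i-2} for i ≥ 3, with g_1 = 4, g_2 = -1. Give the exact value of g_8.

Step forward from the initial values:
g_3 = 7; g_4 = 5; g_5 = 19; g_6 = 29; g_7 = 67; g_8 = 125.
(Characteristic roots are 2 and -1.)

125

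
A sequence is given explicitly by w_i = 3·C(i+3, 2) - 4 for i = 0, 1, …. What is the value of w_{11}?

269

C(14, 2) = 91, so w_{11} = 269.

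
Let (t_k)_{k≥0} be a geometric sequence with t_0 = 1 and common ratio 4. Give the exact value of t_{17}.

t_k = 1·4^(k-0).
t_{17} = 1·4^17 = 17179869184.

17179869184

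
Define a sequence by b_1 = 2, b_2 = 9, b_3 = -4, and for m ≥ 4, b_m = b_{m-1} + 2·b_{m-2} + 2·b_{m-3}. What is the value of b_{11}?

Compute successive terms:
b_4 = 18, b_5 = 28, b_6 = 56, b_7 = 148, b_8 = 316, b_9 = 724, b_{10} = 1652, b_{11} = 3732.

3732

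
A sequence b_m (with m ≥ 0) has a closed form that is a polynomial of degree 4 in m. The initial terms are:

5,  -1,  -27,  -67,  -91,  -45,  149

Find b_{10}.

4805

1st diffs: -6, -26, -40, -24, 46, 194.
2nd diffs: -20, -14, 16, 70, 148.
3rd diffs: 6, 30, 54, 78.
4th diffs: 24, 24, 24 (constant).
Newton forward-difference form: b_m = 5 + (-6)·C(m,1) + (-20)·C(m,2) + 6·C(m,3) + 24·C(m,4).
At m = 10: m = 10, so b_{10} = 5 - 60 - 900 + 720 + 5040 = 4805.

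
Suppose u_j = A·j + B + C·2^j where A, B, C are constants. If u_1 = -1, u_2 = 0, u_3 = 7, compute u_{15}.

98227

The three given values yield: A + B + 2C = -1; 2A + B + 4C = 0; 3A + B + 8C = 7.
Subtracting the first from the second: A + 2C = 1.
Subtracting the second from the third: A + 4C = 7.
Solving: C = 3, A = -5, then B = -2.
So u_j = -5·j + (-2) + 3·2^j; at j=15 this is 98227.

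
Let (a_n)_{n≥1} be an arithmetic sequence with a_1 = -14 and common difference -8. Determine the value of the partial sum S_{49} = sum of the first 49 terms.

-10094

a_n = -14 + (n - 1)·(-8).
a_{49} = -398; S = 49·(-14 + (-398))/2 = -10094.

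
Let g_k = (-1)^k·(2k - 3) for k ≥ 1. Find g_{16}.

29

(-1)^16 = 1; 2k - 3 at k=16 is 29; so g_{16} = 29.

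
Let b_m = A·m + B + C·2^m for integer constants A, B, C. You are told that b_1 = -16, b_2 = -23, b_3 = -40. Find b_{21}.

-10485706

Plug in m = 1, 2, 3: A + B + 2C = -16; 2A + B + 4C = -23; 3A + B + 8C = -40.
Subtracting the first from the second: A + 2C = -7.
Subtracting the second from the third: A + 4C = -17.
Solving: C = -5, A = 3, then B = -9.
Therefore b_{21} = 63 + (-9) + (-5)·2097152 = -10485706.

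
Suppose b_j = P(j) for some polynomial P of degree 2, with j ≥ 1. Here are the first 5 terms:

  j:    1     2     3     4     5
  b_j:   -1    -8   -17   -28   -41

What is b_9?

1st diffs: -7, -9, -11, -13.
2nd diffs: -2, -2, -2 (constant).
So b_j = -j^2 - 4j + 4.
Evaluating at j = 9 gives b_9 = -113.

-113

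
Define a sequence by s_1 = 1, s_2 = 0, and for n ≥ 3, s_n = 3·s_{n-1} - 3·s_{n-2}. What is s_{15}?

Step forward from the initial values:
s_3 = -3, s_4 = -9, s_5 = -18, …, s_{12} = 729, s_{13} = 729, s_{14} = 0, s_{15} = -2187.

-2187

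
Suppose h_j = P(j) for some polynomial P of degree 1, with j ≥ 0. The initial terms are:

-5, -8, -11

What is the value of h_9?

1st diffs: -3, -3 (constant).
So h_j = -3j - 5.
Evaluating at j = 9 gives h_9 = -32.

-32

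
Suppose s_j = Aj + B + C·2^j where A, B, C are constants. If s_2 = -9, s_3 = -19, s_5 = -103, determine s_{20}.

-4194189

At j = 2, 3, 5: 2A + B + 4C = -9; 3A + B + 8C = -19; 5A + B + 32C = -103.
Subtracting the first from the second: A + 4C = -10.
Subtracting the second from the third: 2A + 24C = -84.
Solving: C = -4, A = 6, then B = -5.
Hence s_{20} = 6·20 + (-5) + (-4)·1048576 = -4194189.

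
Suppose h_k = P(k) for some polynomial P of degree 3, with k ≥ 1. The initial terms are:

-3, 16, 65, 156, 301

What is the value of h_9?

1st diffs: 19, 49, 91, 145.
2nd diffs: 30, 42, 54.
3rd diffs: 12, 12 (constant).
Newton forward-difference form: h_k = -3 + 19·C(k-1,1) + 30·C(k-1,2) + 12·C(k-1,3).
At k = 9: k-1 = 8, so h_9 = -3 + 152 + 840 + 672 = 1661.

1661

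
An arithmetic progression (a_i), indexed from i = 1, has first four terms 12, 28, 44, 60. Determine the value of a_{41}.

652

Common difference d = 16.
a_i = 12 + (i - 1)·16.
a_{41} = 12 + 40·16 = 652.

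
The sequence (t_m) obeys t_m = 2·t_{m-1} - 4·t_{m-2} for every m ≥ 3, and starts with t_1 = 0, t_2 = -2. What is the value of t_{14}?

-8192

t_3 = -4;  t_4 = 0;  t_5 = 16;  …;  t_{11} = 1024;  t_{12} = 2048;  t_{13} = 0;  t_{14} = -8192.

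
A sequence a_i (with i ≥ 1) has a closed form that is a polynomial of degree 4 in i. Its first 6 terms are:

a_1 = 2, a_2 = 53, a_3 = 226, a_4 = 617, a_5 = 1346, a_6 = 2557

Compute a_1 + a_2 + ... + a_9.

1st diffs: 51, 173, 391, 729, 1211.
2nd diffs: 122, 218, 338, 482.
3rd diffs: 96, 120, 144.
4th diffs: 24, 24 (constant).
So a_i = i^4 + 6i^3 - 6i + 1.
Continuing: 4418, 7121, 10882.
Summing i = 1..9 (9 terms) gives 27222.

27222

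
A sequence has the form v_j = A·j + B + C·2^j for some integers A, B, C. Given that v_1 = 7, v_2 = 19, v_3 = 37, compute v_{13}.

Write the equations: A + B + 2C = 7; 2A + B + 4C = 19; 3A + B + 8C = 37.
Subtracting the first from the second: A + 2C = 12.
Subtracting the second from the third: A + 4C = 18.
Solving: C = 3, A = 6, then B = -5.
Therefore v_{13} = 78 + (-5) + 3·8192 = 24649.

24649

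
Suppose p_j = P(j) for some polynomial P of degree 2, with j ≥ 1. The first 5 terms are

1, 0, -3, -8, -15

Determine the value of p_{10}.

-80

1st diffs: -1, -3, -5, -7.
2nd diffs: -2, -2, -2 (constant).
Newton forward-difference form: p_j = 1 + (-1)·C(j-1,1) + (-2)·C(j-1,2).
At j = 10: j-1 = 9, so p_{10} = 1 - 9 - 72 = -80.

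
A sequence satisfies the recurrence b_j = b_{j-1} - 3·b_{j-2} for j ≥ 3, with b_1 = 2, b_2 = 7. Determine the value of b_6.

Compute successive terms:
b_3 = 1; b_4 = -20; b_5 = -23; b_6 = 37.

37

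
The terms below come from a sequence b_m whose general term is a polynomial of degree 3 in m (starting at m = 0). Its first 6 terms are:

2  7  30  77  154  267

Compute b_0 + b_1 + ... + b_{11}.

7284

1st diffs: 5, 23, 47, 77, 113.
2nd diffs: 18, 24, 30, 36.
3rd diffs: 6, 6, 6 (constant).
So b_m = m^3 + 6m^2 - 2m + 2.
Continuing: …, 422, 625, 882, 1199, …, b_{11} = 2037.
Summing m = 0..11 (12 terms) gives 7284.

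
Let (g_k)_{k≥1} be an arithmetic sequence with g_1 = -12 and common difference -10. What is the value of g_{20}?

g_k = -12 + (k - 1)·(-10).
g_{20} = -12 + 19·(-10) = -202.

-202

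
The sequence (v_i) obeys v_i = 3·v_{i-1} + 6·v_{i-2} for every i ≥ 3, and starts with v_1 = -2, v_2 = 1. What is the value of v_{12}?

Iterate the recurrence:
v_3 = -9  v_4 = -21  v_5 = -117  v_6 = -477  v_7 = -2133  v_8 = -9261  v_9 = -40581  v_{10} = -177309  v_{11} = -775413  v_{12} = -3390093.

-3390093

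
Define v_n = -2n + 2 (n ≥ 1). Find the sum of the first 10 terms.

-90

Over n = 1..10: Σn = 55.
Total = (-2)·55 + (2)·10 = -90.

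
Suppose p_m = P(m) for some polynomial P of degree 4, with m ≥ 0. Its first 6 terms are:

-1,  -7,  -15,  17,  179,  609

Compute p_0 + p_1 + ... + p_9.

20396

1st diffs: -6, -8, 32, 162, 430.
2nd diffs: -2, 40, 130, 268.
3rd diffs: 42, 90, 138.
4th diffs: 48, 48 (constant).
So p_m = 2m^4 - 5m^3 - 3m - 1.
Continuing: 1493, 3065, 5607, 9449.
Summing m = 0..9 (10 terms) gives 20396.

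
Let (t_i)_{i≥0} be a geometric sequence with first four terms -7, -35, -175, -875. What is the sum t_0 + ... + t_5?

Common ratio r = 5.
t_i = (-7)·5^(i-0).
S = (-7)·(5^6 - 1)/(5 - 1) = (-7)·(15625 - 1)/(4) = -27342.

-27342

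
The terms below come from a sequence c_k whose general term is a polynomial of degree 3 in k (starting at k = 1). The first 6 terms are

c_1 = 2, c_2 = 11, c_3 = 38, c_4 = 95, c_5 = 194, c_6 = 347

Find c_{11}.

1st diffs: 9, 27, 57, 99, 153.
2nd diffs: 18, 30, 42, 54.
3rd diffs: 12, 12, 12 (constant).
Newton forward-difference form: c_k = 2 + 9·C(k-1,1) + 18·C(k-1,2) + 12·C(k-1,3).
At k = 11: k-1 = 10, so c_{11} = 2 + 90 + 810 + 1440 = 2342.

2342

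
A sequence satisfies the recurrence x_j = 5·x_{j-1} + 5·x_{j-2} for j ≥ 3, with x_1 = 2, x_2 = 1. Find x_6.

2775

Step forward from the initial values:
x_3 = 15;  x_4 = 80;  x_5 = 475;  x_6 = 2775.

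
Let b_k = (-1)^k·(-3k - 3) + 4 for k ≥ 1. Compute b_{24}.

-71

(-1)^24 = 1; -3k - 3 at k=24 is -75; so b_{24} = -71.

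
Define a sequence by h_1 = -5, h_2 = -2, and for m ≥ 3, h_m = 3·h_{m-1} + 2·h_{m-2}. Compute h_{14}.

-17299388

Applying the relation repeatedly:
h_3 = -16, h_4 = -52, h_5 = -188, …, h_{11} = -382924, h_{12} = -1363804, h_{13} = -4857260, h_{14} = -17299388.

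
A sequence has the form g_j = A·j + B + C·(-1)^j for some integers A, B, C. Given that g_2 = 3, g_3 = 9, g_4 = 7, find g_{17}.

Write the equations: 2A + B + C = 3; 3A + B - C = 9; 4A + B + C = 7.
Subtracting the first from the second: A - 2C = 6.
Subtracting the second from the third: A + 2C = -2.
Solving: C = -2, A = 2, then B = 1.
So g_j = 2·j + 1 + (-2)·(-1)^j; at j=17 this is 37.

37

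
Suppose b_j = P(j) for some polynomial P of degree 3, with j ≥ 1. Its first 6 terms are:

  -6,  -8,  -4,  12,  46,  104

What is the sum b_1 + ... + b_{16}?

1st diffs: -2, 4, 16, 34, 58.
2nd diffs: 6, 12, 18, 24.
3rd diffs: 6, 6, 6 (constant).
Newton forward-difference form: b_j = -6 + (-2)·C(j-1,1) + 6·C(j-1,2) + 6·C(j-1,3).
Continuing: …, 192, 316, 482, 696, …, b_{16} = 3324.
Summing j = 1..16 (16 terms) gives 13944.

13944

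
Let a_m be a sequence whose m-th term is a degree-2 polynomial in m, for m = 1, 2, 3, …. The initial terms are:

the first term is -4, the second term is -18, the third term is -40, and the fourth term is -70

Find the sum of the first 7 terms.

1st diffs: -14, -22, -30.
2nd diffs: -8, -8 (constant).
So a_m = -4m^2 - 2m + 2.
Continuing: -108, -154, -208.
Summing m = 1..7 (7 terms) gives -602.

-602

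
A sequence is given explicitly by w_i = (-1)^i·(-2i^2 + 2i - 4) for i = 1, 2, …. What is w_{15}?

(-1)^15 = -1; -2i^2 + 2i - 4 at i=15 is -424; so w_{15} = 424.

424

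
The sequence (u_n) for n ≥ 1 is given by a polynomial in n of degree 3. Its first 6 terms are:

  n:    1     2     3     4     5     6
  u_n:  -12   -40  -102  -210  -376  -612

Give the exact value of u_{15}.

1st diffs: -28, -62, -108, -166, -236.
2nd diffs: -34, -46, -58, -70.
3rd diffs: -12, -12, -12 (constant).
Newton forward-difference form: u_n = -12 + (-28)·C(n-1,1) + (-34)·C(n-1,2) + (-12)·C(n-1,3).
At n = 15: n-1 = 14, so u_{15} = -12 - 392 - 3094 - 4368 = -7866.

-7866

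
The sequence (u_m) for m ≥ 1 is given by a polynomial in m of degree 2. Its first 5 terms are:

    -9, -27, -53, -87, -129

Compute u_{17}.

1st diffs: -18, -26, -34, -42.
2nd diffs: -8, -8, -8 (constant).
Newton forward-difference form: u_m = -9 + (-18)·C(m-1,1) + (-8)·C(m-1,2).
At m = 17: m-1 = 16, so u_{17} = -9 - 288 - 960 = -1257.

-1257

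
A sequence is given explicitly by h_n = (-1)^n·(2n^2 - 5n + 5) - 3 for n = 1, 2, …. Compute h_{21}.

(-1)^21 = -1; 2n^2 - 5n + 5 at n=21 is 782; so h_{21} = -785.

-785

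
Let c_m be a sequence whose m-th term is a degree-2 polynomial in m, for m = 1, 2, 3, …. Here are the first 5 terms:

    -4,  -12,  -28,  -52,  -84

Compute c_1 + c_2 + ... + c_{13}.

-2964

1st diffs: -8, -16, -24, -32.
2nd diffs: -8, -8, -8 (constant).
Newton forward-difference form: c_m = -4 + (-8)·C(m-1,1) + (-8)·C(m-1,2).
Continuing: …, -124, -172, -228, -292, …, c_{13} = -628.
Summing m = 1..13 (13 terms) gives -2964.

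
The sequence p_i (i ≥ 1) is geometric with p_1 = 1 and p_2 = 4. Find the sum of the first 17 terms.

Common ratio r = 4.
p_i = 1·4^(i-1).
S = 1·(4^17 - 1)/(4 - 1) = 1·(17179869184 - 1)/(3) = 5726623061.

5726623061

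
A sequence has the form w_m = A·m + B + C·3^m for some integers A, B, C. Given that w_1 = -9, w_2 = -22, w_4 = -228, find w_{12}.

-1594268

At m = 1, 2, 4: A + B + 3C = -9; 2A + B + 9C = -22; 4A + B + 81C = -228.
Subtracting the first from the second: A + 6C = -13.
Subtracting the second from the third: 2A + 72C = -206.
Solving: C = -3, A = 5, then B = -5.
So w_m = 5·m + (-5) + (-3)·3^m; at m=12 this is -1594268.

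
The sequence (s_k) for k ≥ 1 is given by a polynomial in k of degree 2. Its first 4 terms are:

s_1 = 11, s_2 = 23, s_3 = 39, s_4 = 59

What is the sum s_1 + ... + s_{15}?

3245

1st diffs: 12, 16, 20.
2nd diffs: 4, 4 (constant).
So s_k = 2k^2 + 6k + 3.
Continuing: …, 83, 111, 143, 179, …, s_{15} = 543.
Summing k = 1..15 (15 terms) gives 3245.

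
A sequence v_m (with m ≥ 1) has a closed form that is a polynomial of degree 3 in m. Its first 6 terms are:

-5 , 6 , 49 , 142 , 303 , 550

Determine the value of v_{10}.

1st diffs: 11, 43, 93, 161, 247.
2nd diffs: 32, 50, 68, 86.
3rd diffs: 18, 18, 18 (constant).
Newton forward-difference form: v_m = -5 + 11·C(m-1,1) + 32·C(m-1,2) + 18·C(m-1,3).
At m = 10: m-1 = 9, so v_{10} = -5 + 99 + 1152 + 1512 = 2758.

2758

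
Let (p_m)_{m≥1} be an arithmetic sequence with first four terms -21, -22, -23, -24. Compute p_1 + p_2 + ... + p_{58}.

Common difference d = -1.
p_m = -21 + (m - 1)·(-1).
p_{58} = -78; S = 58·(-21 + (-78))/2 = -2871.

-2871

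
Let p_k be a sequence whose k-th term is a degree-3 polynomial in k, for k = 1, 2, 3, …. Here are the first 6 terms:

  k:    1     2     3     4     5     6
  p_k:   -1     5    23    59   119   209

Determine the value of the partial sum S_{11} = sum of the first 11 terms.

4279

1st diffs: 6, 18, 36, 60, 90.
2nd diffs: 12, 18, 24, 30.
3rd diffs: 6, 6, 6 (constant).
So p_k = k^3 - k - 1.
Continuing: …, 335, 503, 719, 989, …, p_{11} = 1319.
Summing k = 1..11 (11 terms) gives 4279.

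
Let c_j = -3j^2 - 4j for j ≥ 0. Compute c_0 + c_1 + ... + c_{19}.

-8170

Over j = 0..19: Σj = 190, Σj² = 2470.
Total = (-3)·2470 + (-4)·190 = -8170.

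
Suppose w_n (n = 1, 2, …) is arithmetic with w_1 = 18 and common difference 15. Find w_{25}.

378

w_n = 18 + (n - 1)·15.
w_{25} = 18 + 24·15 = 378.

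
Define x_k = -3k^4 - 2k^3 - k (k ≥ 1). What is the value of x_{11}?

x_{11} = -3·11^4 - 2·11^3 - 1·11 = -46596.

-46596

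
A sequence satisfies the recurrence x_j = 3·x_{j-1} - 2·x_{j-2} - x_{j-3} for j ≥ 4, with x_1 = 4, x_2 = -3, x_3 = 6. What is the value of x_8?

Applying the relation repeatedly:
x_4 = 20, x_5 = 51, x_6 = 107, x_7 = 199, x_8 = 332.

332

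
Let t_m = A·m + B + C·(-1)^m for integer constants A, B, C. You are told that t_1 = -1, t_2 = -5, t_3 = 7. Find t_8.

19

At m = 1, 2, 3: A + B - C = -1; 2A + B + C = -5; 3A + B - C = 7.
Subtracting the first from the second: A + 2C = -4.
Subtracting the second from the third: A - 2C = 12.
Solving: C = -4, A = 4, then B = -9.
So t_m = 4·m + (-9) + (-4)·(-1)^m; at m=8 this is 19.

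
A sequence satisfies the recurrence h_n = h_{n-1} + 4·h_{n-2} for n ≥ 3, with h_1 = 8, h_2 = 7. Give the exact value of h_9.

Compute successive terms:
h_3 = 39, h_4 = 67, h_5 = 223, h_6 = 491, h_7 = 1383, h_8 = 3347, h_9 = 8879.

8879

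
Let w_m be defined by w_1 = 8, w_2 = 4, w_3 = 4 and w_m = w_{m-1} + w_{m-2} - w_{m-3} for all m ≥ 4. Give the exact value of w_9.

-8

Iterate the recurrence:
w_4 = 0, w_5 = 0, w_6 = -4, w_7 = -4, w_8 = -8, w_9 = -8.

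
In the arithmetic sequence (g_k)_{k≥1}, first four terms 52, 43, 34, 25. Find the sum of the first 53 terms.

Common difference d = -9.
g_k = 52 + (k - 1)·(-9).
g_{53} = -416; S = 53·(52 + (-416))/2 = -9646.

-9646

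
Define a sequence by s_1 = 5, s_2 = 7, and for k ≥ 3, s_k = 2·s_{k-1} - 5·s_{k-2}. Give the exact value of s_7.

629

Iterate the recurrence:
s_3 = -11;  s_4 = -57;  s_5 = -59;  s_6 = 167;  s_7 = 629.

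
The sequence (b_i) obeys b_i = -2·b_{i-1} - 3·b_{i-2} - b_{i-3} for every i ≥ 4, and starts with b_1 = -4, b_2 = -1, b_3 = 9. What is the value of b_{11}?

-21

Iterate the recurrence:
b_4 = -11;  b_5 = -4;  b_6 = 32;  b_7 = -41;  b_8 = -10;  b_9 = 111;  b_{10} = -151;  b_{11} = -21.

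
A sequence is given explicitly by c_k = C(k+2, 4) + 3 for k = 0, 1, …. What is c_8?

213

C(10, 4) = 210, so c_8 = 213.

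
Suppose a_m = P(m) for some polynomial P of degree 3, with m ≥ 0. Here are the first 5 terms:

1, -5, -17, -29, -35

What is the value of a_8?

121

1st diffs: -6, -12, -12, -6.
2nd diffs: -6, 0, 6.
3rd diffs: 6, 6 (constant).
Newton forward-difference form: a_m = 1 + (-6)·C(m,1) + (-6)·C(m,2) + 6·C(m,3).
At m = 8: m = 8, so a_8 = 1 - 48 - 168 + 336 = 121.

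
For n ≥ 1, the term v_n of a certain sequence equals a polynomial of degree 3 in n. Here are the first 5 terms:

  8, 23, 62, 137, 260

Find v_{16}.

1st diffs: 15, 39, 75, 123.
2nd diffs: 24, 36, 48.
3rd diffs: 12, 12 (constant).
Newton forward-difference form: v_n = 8 + 15·C(n-1,1) + 24·C(n-1,2) + 12·C(n-1,3).
At n = 16: n-1 = 15, so v_{16} = 8 + 225 + 2520 + 5460 = 8213.

8213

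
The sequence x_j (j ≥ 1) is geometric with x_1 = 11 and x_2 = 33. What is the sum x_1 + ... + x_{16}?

Common ratio r = 3.
x_j = 11·3^(j-1).
S = 11·(3^16 - 1)/(3 - 1) = 11·(43046721 - 1)/(2) = 236756960.

236756960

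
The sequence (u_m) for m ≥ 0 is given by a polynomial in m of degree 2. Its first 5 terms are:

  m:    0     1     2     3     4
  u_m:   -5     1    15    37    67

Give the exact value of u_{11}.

501

1st diffs: 6, 14, 22, 30.
2nd diffs: 8, 8, 8 (constant).
So u_m = 4m^2 + 2m - 5.
Evaluating at m = 11 gives u_{11} = 501.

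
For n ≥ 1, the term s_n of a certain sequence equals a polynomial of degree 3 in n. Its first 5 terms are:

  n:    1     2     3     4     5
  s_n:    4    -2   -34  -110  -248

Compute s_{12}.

-4462

1st diffs: -6, -32, -76, -138.
2nd diffs: -26, -44, -62.
3rd diffs: -18, -18 (constant).
Newton forward-difference form: s_n = 4 + (-6)·C(n-1,1) + (-26)·C(n-1,2) + (-18)·C(n-1,3).
At n = 12: n-1 = 11, so s_{12} = 4 - 66 - 1430 - 2970 = -4462.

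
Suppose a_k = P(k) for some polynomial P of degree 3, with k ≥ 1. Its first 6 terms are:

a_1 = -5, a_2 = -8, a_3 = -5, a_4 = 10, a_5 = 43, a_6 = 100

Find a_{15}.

2683

1st diffs: -3, 3, 15, 33, 57.
2nd diffs: 6, 12, 18, 24.
3rd diffs: 6, 6, 6 (constant).
Newton forward-difference form: a_k = -5 + (-3)·C(k-1,1) + 6·C(k-1,2) + 6·C(k-1,3).
At k = 15: k-1 = 14, so a_{15} = -5 - 42 + 546 + 2184 = 2683.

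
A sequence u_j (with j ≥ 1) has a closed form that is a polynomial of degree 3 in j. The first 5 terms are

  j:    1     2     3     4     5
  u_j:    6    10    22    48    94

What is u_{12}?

1480

1st diffs: 4, 12, 26, 46.
2nd diffs: 8, 14, 20.
3rd diffs: 6, 6 (constant).
So u_j = j^3 - 2j^2 + 3j + 4.
Evaluating at j = 12 gives u_{12} = 1480.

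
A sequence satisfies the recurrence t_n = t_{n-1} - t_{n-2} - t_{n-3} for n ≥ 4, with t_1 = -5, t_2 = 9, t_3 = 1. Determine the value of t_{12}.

-99

Step forward from the initial values:
t_4 = -3; t_5 = -13; t_6 = -11; t_7 = 5; t_8 = 29; t_9 = 35; t_{10} = 1; t_{11} = -63; t_{12} = -99.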